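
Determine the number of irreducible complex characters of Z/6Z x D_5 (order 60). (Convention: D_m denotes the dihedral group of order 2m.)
24

Why: The number of irreducible complex representations of a finite group equals its number of conjugacy classes. For a direct product, #classes(G x H) = #classes(G) * #classes(H). Z/6Z has 6 classes (abelian), D_5 has 4 classes, so 6 * 4 = 24, so Z/6Z x D_5 (order 60) has exactly 24 irreducible complex representations.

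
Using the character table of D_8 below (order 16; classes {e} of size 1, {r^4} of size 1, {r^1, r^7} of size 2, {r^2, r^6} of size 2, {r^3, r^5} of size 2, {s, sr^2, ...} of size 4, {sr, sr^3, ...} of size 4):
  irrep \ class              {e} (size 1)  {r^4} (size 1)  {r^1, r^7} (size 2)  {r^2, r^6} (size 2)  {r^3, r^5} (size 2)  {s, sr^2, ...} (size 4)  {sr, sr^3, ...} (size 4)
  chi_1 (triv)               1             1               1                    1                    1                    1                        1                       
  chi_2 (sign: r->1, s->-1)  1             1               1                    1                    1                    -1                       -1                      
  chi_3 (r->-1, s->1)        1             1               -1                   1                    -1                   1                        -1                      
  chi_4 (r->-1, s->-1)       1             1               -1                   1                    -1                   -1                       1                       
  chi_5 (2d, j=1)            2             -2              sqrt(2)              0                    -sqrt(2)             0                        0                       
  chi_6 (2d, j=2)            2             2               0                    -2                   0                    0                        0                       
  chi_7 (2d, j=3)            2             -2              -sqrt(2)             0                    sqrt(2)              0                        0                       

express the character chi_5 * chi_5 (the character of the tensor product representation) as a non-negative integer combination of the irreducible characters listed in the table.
chi_5 tensor chi_5 = chi_1 + chi_2 + chi_6 (all other irreducibles have multiplicity 0).

Justification: The character of a tensor product is the pointwise product (chi_5 * chi_5)(C) = chi_5(C) * chi_5(C):
  {e}: (2)*(2), {r^4}: (-2)*(-2), {r^1, r^7}: (sqrt(2))*(sqrt(2)), {r^2, r^6}: (0)*(0), {r^3, r^5}: (-sqrt(2))*(-sqrt(2)), {s, sr^2, ...}: (0)*(0), {sr, sr^3, ...}: (0)*(0)
so (chi_5 * chi_5) takes values
  {e} -> 4, {r^4} -> 4, {r^1, r^7} -> 2, {r^2, r^6} -> 0, {r^3, r^5} -> 2, {s, sr^2, ...} -> 0, {sr, sr^3, ...} -> 0.
Now take the inner product of this character with each irreducible chi from the table, <chi_5*chi_5, chi> = (1/16) sum_C |C| (chi_5*chi_5)(C) conj(chi(C)):
  <chi_5*chi_5, chi_1> = (1/16)[1*(4)*conj(1) + 1*(4)*conj(1) + 2*(2)*conj(1) + 2*(0)*conj(1) + 2*(2)*conj(1) + 4*(0)*conj(1) + 4*(0)*conj(1)]
      = (1/16)[(4) + (4) + (4) + (0) + (4) + (0) + (0)] = 16/16 = 1
  <chi_5*chi_5, chi_2> = (1/16)[1*(4)*conj(1) + 1*(4)*conj(1) + 2*(2)*conj(1) + 2*(0)*conj(1) + 2*(2)*conj(1) + 4*(0)*conj(-1) + 4*(0)*conj(-1)]
      = (1/16)[(4) + (4) + (4) + (0) + (4) + (0) + (0)] = 16/16 = 1
  <chi_5*chi_5, chi_3> = (1/16)[1*(4)*conj(1) + 1*(4)*conj(1) + 2*(2)*conj(-1) + 2*(0)*conj(1) + 2*(2)*conj(-1) + 4*(0)*conj(1) + 4*(0)*conj(-1)]
      = (1/16)[(4) + (4) + (-4) + (0) + (-4) + (0) + (0)] = 0/16 = 0
  <chi_5*chi_5, chi_4> = (1/16)[1*(4)*conj(1) + 1*(4)*conj(1) + 2*(2)*conj(-1) + 2*(0)*conj(1) + 2*(2)*conj(-1) + 4*(0)*conj(-1) + 4*(0)*conj(1)]
      = (1/16)[(4) + (4) + (-4) + (0) + (-4) + (0) + (0)] = 0/16 = 0
  <chi_5*chi_5, chi_5> = (1/16)[1*(4)*conj(2) + 1*(4)*conj(-2) + 2*(2)*conj(sqrt(2)) + 2*(0)*conj(0) + 2*(2)*conj(-sqrt(2)) + 4*(0)*conj(0) + 4*(0)*conj(0)]
      = (1/16)[(8) + (-8) + (4*sqrt(2)) + (0) + (-4*sqrt(2)) + (0) + (0)] = 0/16 = 0
  <chi_5*chi_5, chi_6> = (1/16)[1*(4)*conj(2) + 1*(4)*conj(2) + 2*(2)*conj(0) + 2*(0)*conj(-2) + 2*(2)*conj(0) + 4*(0)*conj(0) + 4*(0)*conj(0)]
      = (1/16)[(8) + (8) + (0) + (0) + (0) + (0) + (0)] = 16/16 = 1
  <chi_5*chi_5, chi_7> = (1/16)[1*(4)*conj(2) + 1*(4)*conj(-2) + 2*(2)*conj(-sqrt(2)) + 2*(0)*conj(0) + 2*(2)*conj(sqrt(2)) + 4*(0)*conj(0) + 4*(0)*conj(0)]
      = (1/16)[(8) + (-8) + (-4*sqrt(2)) + (0) + (4*sqrt(2)) + (0) + (0)] = 0/16 = 0
Hence the multiplicities are chi_1: 1, chi_2: 1, chi_6: 1. Dimension check: dim(chi_5)*dim(chi_5) = 2*2 = 4 and sum (mult * dim) = 1*1 + 1*1 + 1*2 = 4.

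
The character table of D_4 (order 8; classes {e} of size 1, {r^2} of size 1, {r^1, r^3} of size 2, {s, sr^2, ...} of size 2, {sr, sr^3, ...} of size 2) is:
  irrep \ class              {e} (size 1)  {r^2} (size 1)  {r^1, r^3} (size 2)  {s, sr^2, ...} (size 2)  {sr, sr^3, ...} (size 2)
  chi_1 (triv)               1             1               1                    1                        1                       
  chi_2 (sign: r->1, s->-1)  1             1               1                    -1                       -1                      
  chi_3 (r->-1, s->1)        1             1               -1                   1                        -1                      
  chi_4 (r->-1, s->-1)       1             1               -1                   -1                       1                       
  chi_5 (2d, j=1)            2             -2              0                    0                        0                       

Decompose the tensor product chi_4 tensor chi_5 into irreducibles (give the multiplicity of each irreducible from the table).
chi_4 tensor chi_5 = chi_5 (all other irreducibles have multiplicity 0).

Explanation: The character of a tensor product is the pointwise product (chi_4 * chi_5)(C) = chi_4(C) * chi_5(C):
  {e}: (1)*(2), {r^2}: (1)*(-2), {r^1, r^3}: (-1)*(0), {s, sr^2, ...}: (-1)*(0), {sr, sr^3, ...}: (1)*(0)
so (chi_4 * chi_5) takes values
  {e} -> 2, {r^2} -> -2, {r^1, r^3} -> 0, {s, sr^2, ...} -> 0, {sr, sr^3, ...} -> 0.
Now take the inner product of this character with each irreducible chi from the table, <chi_4*chi_5, chi> = (1/8) sum_C |C| (chi_4*chi_5)(C) conj(chi(C)):
  <chi_4*chi_5, chi_1> = (1/8)[1*(2)*conj(1) + 1*(-2)*conj(1) + 2*(0)*conj(1) + 2*(0)*conj(1) + 2*(0)*conj(1)]
      = (1/8)[(2) + (-2) + (0) + (0) + (0)] = 0/8 = 0
  <chi_4*chi_5, chi_2> = (1/8)[1*(2)*conj(1) + 1*(-2)*conj(1) + 2*(0)*conj(1) + 2*(0)*conj(-1) + 2*(0)*conj(-1)]
      = (1/8)[(2) + (-2) + (0) + (0) + (0)] = 0/8 = 0
  <chi_4*chi_5, chi_3> = (1/8)[1*(2)*conj(1) + 1*(-2)*conj(1) + 2*(0)*conj(-1) + 2*(0)*conj(1) + 2*(0)*conj(-1)]
      = (1/8)[(2) + (-2) + (0) + (0) + (0)] = 0/8 = 0
  <chi_4*chi_5, chi_4> = (1/8)[1*(2)*conj(1) + 1*(-2)*conj(1) + 2*(0)*conj(-1) + 2*(0)*conj(-1) + 2*(0)*conj(1)]
      = (1/8)[(2) + (-2) + (0) + (0) + (0)] = 0/8 = 0
  <chi_4*chi_5, chi_5> = (1/8)[1*(2)*conj(2) + 1*(-2)*conj(-2) + 2*(0)*conj(0) + 2*(0)*conj(0) + 2*(0)*conj(0)]
      = (1/8)[(4) + (4) + (0) + (0) + (0)] = 8/8 = 1
Hence the multiplicities are chi_5: 1. Dimension check: dim(chi_4)*dim(chi_5) = 1*2 = 2 and sum (mult * dim) = 1*2 = 2.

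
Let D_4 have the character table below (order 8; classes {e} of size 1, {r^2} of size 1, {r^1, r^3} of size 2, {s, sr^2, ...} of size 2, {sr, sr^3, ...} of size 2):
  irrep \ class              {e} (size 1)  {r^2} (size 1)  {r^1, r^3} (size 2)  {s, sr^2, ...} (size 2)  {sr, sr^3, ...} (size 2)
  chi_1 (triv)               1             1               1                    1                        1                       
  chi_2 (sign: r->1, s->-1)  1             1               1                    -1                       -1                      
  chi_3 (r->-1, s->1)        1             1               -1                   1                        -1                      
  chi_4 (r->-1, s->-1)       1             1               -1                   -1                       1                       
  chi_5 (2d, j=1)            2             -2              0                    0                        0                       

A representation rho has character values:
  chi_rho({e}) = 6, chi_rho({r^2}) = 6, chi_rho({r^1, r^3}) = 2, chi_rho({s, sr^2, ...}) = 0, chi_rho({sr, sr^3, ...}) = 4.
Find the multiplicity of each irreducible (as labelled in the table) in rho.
Multiplicities: chi_1: 3, chi_2: 1, chi_3: 0, chi_4: 2, chi_5: 0.

Explanation: Use <chi_rho, chi> = (1/|G|) sum_C |C| * chi_rho(C) * conj(chi(C)) with |G| = 8 for each irreducible chi in the table:
  <chi_rho, chi_1> = (1/8)[1*(6)*conj(1) + 1*(6)*conj(1) + 2*(2)*conj(1) + 2*(0)*conj(1) + 2*(4)*conj(1)]
      = (1/8)[(6) + (6) + (4) + (0) + (8)] = 24/8 = 3
  <chi_rho, chi_2> = (1/8)[1*(6)*conj(1) + 1*(6)*conj(1) + 2*(2)*conj(1) + 2*(0)*conj(-1) + 2*(4)*conj(-1)]
      = (1/8)[(6) + (6) + (4) + (0) + (-8)] = 8/8 = 1
  <chi_rho, chi_3> = (1/8)[1*(6)*conj(1) + 1*(6)*conj(1) + 2*(2)*conj(-1) + 2*(0)*conj(1) + 2*(4)*conj(-1)]
      = (1/8)[(6) + (6) + (-4) + (0) + (-8)] = 0/8 = 0
  <chi_rho, chi_4> = (1/8)[1*(6)*conj(1) + 1*(6)*conj(1) + 2*(2)*conj(-1) + 2*(0)*conj(-1) + 2*(4)*conj(1)]
      = (1/8)[(6) + (6) + (-4) + (0) + (8)] = 16/8 = 2
  <chi_rho, chi_5> = (1/8)[1*(6)*conj(2) + 1*(6)*conj(-2) + 2*(2)*conj(0) + 2*(0)*conj(0) + 2*(4)*conj(0)]
      = (1/8)[(12) + (-12) + (0) + (0) + (0)] = 0/8 = 0
Dimension check: dim(rho) = sum (mult * dim) = 3*1 + 1*1 + 0*1 + 2*1 + 0*2 = 6 = chi_rho(e) = 6.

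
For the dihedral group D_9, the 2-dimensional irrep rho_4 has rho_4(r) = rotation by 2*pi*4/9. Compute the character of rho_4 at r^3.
chi_{rho_4}(r^3) = 2*cos(2*pi*4*3/9) = -1

rho_4(r^3) is rotation by angle 2*pi*4*3/9, whose trace is 2*cos(2*pi*4*3/9) = -1.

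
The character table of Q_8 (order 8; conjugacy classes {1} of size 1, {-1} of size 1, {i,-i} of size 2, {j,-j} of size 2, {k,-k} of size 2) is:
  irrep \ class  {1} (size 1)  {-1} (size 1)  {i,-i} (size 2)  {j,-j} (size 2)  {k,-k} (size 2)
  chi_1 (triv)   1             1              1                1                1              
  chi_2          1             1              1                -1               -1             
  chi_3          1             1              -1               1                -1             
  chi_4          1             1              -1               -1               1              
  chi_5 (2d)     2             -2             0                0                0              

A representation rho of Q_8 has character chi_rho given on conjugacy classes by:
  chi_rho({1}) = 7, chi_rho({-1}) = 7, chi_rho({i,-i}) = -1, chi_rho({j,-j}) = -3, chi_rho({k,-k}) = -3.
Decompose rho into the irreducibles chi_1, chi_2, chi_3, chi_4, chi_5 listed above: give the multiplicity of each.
Multiplicities: chi_1: 0, chi_2: 3, chi_3: 2, chi_4: 2, chi_5: 0.

Justification: Use <chi_rho, chi> = (1/|G|) sum_C |C| * chi_rho(C) * conj(chi(C)) with |G| = 8 for each irreducible chi in the table:
  <chi_rho, chi_1> = (1/8)[1*(7)*conj(1) + 1*(7)*conj(1) + 2*(-1)*conj(1) + 2*(-3)*conj(1) + 2*(-3)*conj(1)]
      = (1/8)[(7) + (7) + (-2) + (-6) + (-6)] = 0/8 = 0
  <chi_rho, chi_2> = (1/8)[1*(7)*conj(1) + 1*(7)*conj(1) + 2*(-1)*conj(1) + 2*(-3)*conj(-1) + 2*(-3)*conj(-1)]
      = (1/8)[(7) + (7) + (-2) + (6) + (6)] = 24/8 = 3
  <chi_rho, chi_3> = (1/8)[1*(7)*conj(1) + 1*(7)*conj(1) + 2*(-1)*conj(-1) + 2*(-3)*conj(1) + 2*(-3)*conj(-1)]
      = (1/8)[(7) + (7) + (2) + (-6) + (6)] = 16/8 = 2
  <chi_rho, chi_4> = (1/8)[1*(7)*conj(1) + 1*(7)*conj(1) + 2*(-1)*conj(-1) + 2*(-3)*conj(-1) + 2*(-3)*conj(1)]
      = (1/8)[(7) + (7) + (2) + (6) + (-6)] = 16/8 = 2
  <chi_rho, chi_5> = (1/8)[1*(7)*conj(2) + 1*(7)*conj(-2) + 2*(-1)*conj(0) + 2*(-3)*conj(0) + 2*(-3)*conj(0)]
      = (1/8)[(14) + (-14) + (0) + (0) + (0)] = 0/8 = 0
Dimension check: dim(rho) = sum (mult * dim) = 0*1 + 3*1 + 2*1 + 2*1 + 0*2 = 7 = chi_rho(e) = 7.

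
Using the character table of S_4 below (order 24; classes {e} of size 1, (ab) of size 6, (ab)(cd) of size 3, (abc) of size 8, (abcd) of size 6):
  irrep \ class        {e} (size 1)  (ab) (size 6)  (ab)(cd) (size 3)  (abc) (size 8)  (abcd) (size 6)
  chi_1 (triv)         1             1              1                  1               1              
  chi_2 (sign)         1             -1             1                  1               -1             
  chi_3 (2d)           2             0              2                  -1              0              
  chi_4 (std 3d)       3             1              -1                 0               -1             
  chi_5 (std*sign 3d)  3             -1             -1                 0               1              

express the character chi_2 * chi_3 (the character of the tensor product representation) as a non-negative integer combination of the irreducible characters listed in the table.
chi_2 tensor chi_3 = chi_3 (all other irreducibles have multiplicity 0).

Why: The character of a tensor product is the pointwise product (chi_2 * chi_3)(C) = chi_2(C) * chi_3(C):
  {e}: (1)*(2), (ab): (-1)*(0), (ab)(cd): (1)*(2), (abc): (1)*(-1), (abcd): (-1)*(0)
so (chi_2 * chi_3) takes values
  {e} -> 2, (ab) -> 0, (ab)(cd) -> 2, (abc) -> -1, (abcd) -> 0.
Now take the inner product of this character with each irreducible chi from the table, <chi_2*chi_3, chi> = (1/24) sum_C |C| (chi_2*chi_3)(C) conj(chi(C)):
  <chi_2*chi_3, chi_1> = (1/24)[1*(2)*conj(1) + 6*(0)*conj(1) + 3*(2)*conj(1) + 8*(-1)*conj(1) + 6*(0)*conj(1)]
      = (1/24)[(2) + (0) + (6) + (-8) + (0)] = 0/24 = 0
  <chi_2*chi_3, chi_2> = (1/24)[1*(2)*conj(1) + 6*(0)*conj(-1) + 3*(2)*conj(1) + 8*(-1)*conj(1) + 6*(0)*conj(-1)]
      = (1/24)[(2) + (0) + (6) + (-8) + (0)] = 0/24 = 0
  <chi_2*chi_3, chi_3> = (1/24)[1*(2)*conj(2) + 6*(0)*conj(0) + 3*(2)*conj(2) + 8*(-1)*conj(-1) + 6*(0)*conj(0)]
      = (1/24)[(4) + (0) + (12) + (8) + (0)] = 24/24 = 1
  <chi_2*chi_3, chi_4> = (1/24)[1*(2)*conj(3) + 6*(0)*conj(1) + 3*(2)*conj(-1) + 8*(-1)*conj(0) + 6*(0)*conj(-1)]
      = (1/24)[(6) + (0) + (-6) + (0) + (0)] = 0/24 = 0
  <chi_2*chi_3, chi_5> = (1/24)[1*(2)*conj(3) + 6*(0)*conj(-1) + 3*(2)*conj(-1) + 8*(-1)*conj(0) + 6*(0)*conj(1)]
      = (1/24)[(6) + (0) + (-6) + (0) + (0)] = 0/24 = 0
Hence the multiplicities are chi_3: 1. Dimension check: dim(chi_2)*dim(chi_3) = 1*2 = 2 and sum (mult * dim) = 1*2 = 2.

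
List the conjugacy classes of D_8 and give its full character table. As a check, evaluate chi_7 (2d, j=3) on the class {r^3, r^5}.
Conjugacy classes: {e} of size 1, {r^4} of size 1, {r^1, r^7} of size 2, {r^2, r^6} of size 2, {r^3, r^5} of size 2, {s, sr^2, ...} of size 4, {sr, sr^3, ...} of size 4.
Character table:
  irrep \ class              {e} (size 1)  {r^4} (size 1)  {r^1, r^7} (size 2)  {r^2, r^6} (size 2)  {r^3, r^5} (size 2)  {s, sr^2, ...} (size 4)  {sr, sr^3, ...} (size 4)
  chi_1 (triv)               1             1               1                    1                    1                    1                        1                       
  chi_2 (sign: r->1, s->-1)  1             1               1                    1                    1                    -1                       -1                      
  chi_3 (r->-1, s->1)        1             1               -1                   1                    -1                   1                        -1                      
  chi_4 (r->-1, s->-1)       1             1               -1                   1                    -1                   -1                       1                       
  chi_5 (2d, j=1)            2             -2              sqrt(2)              0                    -sqrt(2)             0                        0                       
  chi_6 (2d, j=2)            2             2               0                    -2                   0                    0                        0                       
  chi_7 (2d, j=3)            2             -2              -sqrt(2)             0                    sqrt(2)              0                        0                       

Spot check: chi_7 (2d, j=3) on {r^3, r^5} = sqrt(2).

Proof sketch: D_8 has order 2*8 = 16 with 7 conjugacy classes, hence 7 irreducibles. Sum of squared dims 1 + 1 + 1 + 1 + 4 + 4 + 4 = 16 = |G|. Linear characters come from the abelianisation; the 2-dimensional irreps have character r^k -> 2*cos(2*pi*j*k/8), reflections -> 0.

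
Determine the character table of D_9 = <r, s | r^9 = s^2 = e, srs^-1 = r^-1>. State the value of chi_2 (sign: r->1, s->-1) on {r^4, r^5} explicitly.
Conjugacy classes: {e} of size 1, {r^1, r^8} of size 2, {r^2, r^7} of size 2, {r^3, r^6} of size 2, {r^4, r^5} of size 2, {s, sr, ..., sr^8} of size 9.
Character table:
  irrep \ class              {e} (size 1)  {r^1, r^8} (size 2)  {r^2, r^7} (size 2)  {r^3, r^6} (size 2)  {r^4, r^5} (size 2)  {s, sr, ..., sr^8} (size 9)
  chi_1 (triv)               1             1                    1                    1                    1                    1                          
  chi_2 (sign: r->1, s->-1)  1             1                    1                    1                    1                    -1                         
  chi_3 (2d, j=1)            2             2*cos(2*pi/9)        2*cos(4*pi/9)        -1                   -2*cos(pi/9)         0                          
  chi_4 (2d, j=2)            2             2*cos(4*pi/9)        -2*cos(pi/9)         -1                   2*cos(2*pi/9)        0                          
  chi_5 (2d, j=3)            2             -1                   -1                   2                    -1                   0                          
  chi_6 (2d, j=4)            2             -2*cos(pi/9)         2*cos(2*pi/9)        -1                   2*cos(4*pi/9)        0                          

Spot check: chi_2 (sign: r->1, s->-1) on {r^4, r^5} = 1.

Argument: D_9 has order 2*9 = 18 with 6 conjugacy classes, hence 6 irreducibles. Sum of squared dims 1 + 1 + 4 + 4 + 4 + 4 = 18 = |G|. Linear characters come from the abelianisation; the 2-dimensional irreps have character r^k -> 2*cos(2*pi*j*k/9), reflections -> 0.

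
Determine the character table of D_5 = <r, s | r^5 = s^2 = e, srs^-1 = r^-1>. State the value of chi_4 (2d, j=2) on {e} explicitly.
Conjugacy classes: {e} of size 1, {r^1, r^4} of size 2, {r^2, r^3} of size 2, {s, sr, ..., sr^4} of size 5.
Character table:
  irrep \ class              {e} (size 1)  {r^1, r^4} (size 2)  {r^2, r^3} (size 2)  {s, sr, ..., sr^4} (size 5)
  chi_1 (triv)               1             1                    1                    1                          
  chi_2 (sign: r->1, s->-1)  1             1                    1                    -1                         
  chi_3 (2d, j=1)            2             -1/2 + sqrt(5)/2     -sqrt(5)/2 - 1/2     0                          
  chi_4 (2d, j=2)            2             -sqrt(5)/2 - 1/2     -1/2 + sqrt(5)/2     0                          

Spot check: chi_4 (2d, j=2) on {e} = 2.

Argument: D_5 has order 2*5 = 10 with 4 conjugacy classes, hence 4 irreducibles. Sum of squared dims 1 + 1 + 4 + 4 = 10 = |G|. Linear characters come from the abelianisation; the 2-dimensional irreps have character r^k -> 2*cos(2*pi*j*k/5), reflections -> 0.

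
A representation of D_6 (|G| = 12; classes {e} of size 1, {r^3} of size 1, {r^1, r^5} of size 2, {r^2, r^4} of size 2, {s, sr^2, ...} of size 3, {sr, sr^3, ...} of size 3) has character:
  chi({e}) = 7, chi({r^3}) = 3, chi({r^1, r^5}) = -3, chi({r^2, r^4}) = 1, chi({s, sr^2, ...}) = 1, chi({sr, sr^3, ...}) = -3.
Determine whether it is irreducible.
Not irreducible (reducible): <chi, chi> = 9 > 1.

<chi, chi> = (1/|G|) sum_C |C| * |chi(C)|^2 = (1/12)[1*|7|^2 + 1*|3|^2 + 2*|-3|^2 + 2*|1|^2 + 3*|1|^2 + 3*|-3|^2]
  = (1/12)[(49) + (9) + (18) + (2) + (3) + (27)] = 108/12 = 9.
A character is irreducible iff <chi, chi> = 1, so this representation is reducible.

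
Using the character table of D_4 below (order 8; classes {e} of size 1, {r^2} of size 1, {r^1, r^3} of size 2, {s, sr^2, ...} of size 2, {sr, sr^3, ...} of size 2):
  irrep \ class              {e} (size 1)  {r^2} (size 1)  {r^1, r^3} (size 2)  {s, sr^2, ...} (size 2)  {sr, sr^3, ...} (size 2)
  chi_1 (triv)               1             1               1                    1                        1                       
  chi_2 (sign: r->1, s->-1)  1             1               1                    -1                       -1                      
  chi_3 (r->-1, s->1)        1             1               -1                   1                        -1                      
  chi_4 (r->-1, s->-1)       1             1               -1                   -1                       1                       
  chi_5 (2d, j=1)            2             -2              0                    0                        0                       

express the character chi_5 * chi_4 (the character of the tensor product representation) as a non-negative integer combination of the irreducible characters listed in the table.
chi_5 tensor chi_4 = chi_5 (all other irreducibles have multiplicity 0).

Explanation: The character of a tensor product is the pointwise product (chi_5 * chi_4)(C) = chi_5(C) * chi_4(C):
  {e}: (2)*(1), {r^2}: (-2)*(1), {r^1, r^3}: (0)*(-1), {s, sr^2, ...}: (0)*(-1), {sr, sr^3, ...}: (0)*(1)
so (chi_5 * chi_4) takes values
  {e} -> 2, {r^2} -> -2, {r^1, r^3} -> 0, {s, sr^2, ...} -> 0, {sr, sr^3, ...} -> 0.
Now take the inner product of this character with each irreducible chi from the table, <chi_5*chi_4, chi> = (1/8) sum_C |C| (chi_5*chi_4)(C) conj(chi(C)):
  <chi_5*chi_4, chi_1> = (1/8)[1*(2)*conj(1) + 1*(-2)*conj(1) + 2*(0)*conj(1) + 2*(0)*conj(1) + 2*(0)*conj(1)]
      = (1/8)[(2) + (-2) + (0) + (0) + (0)] = 0/8 = 0
  <chi_5*chi_4, chi_2> = (1/8)[1*(2)*conj(1) + 1*(-2)*conj(1) + 2*(0)*conj(1) + 2*(0)*conj(-1) + 2*(0)*conj(-1)]
      = (1/8)[(2) + (-2) + (0) + (0) + (0)] = 0/8 = 0
  <chi_5*chi_4, chi_3> = (1/8)[1*(2)*conj(1) + 1*(-2)*conj(1) + 2*(0)*conj(-1) + 2*(0)*conj(1) + 2*(0)*conj(-1)]
      = (1/8)[(2) + (-2) + (0) + (0) + (0)] = 0/8 = 0
  <chi_5*chi_4, chi_4> = (1/8)[1*(2)*conj(1) + 1*(-2)*conj(1) + 2*(0)*conj(-1) + 2*(0)*conj(-1) + 2*(0)*conj(1)]
      = (1/8)[(2) + (-2) + (0) + (0) + (0)] = 0/8 = 0
  <chi_5*chi_4, chi_5> = (1/8)[1*(2)*conj(2) + 1*(-2)*conj(-2) + 2*(0)*conj(0) + 2*(0)*conj(0) + 2*(0)*conj(0)]
      = (1/8)[(4) + (4) + (0) + (0) + (0)] = 8/8 = 1
Hence the multiplicities are chi_5: 1. Dimension check: dim(chi_5)*dim(chi_4) = 2*1 = 2 and sum (mult * dim) = 1*2 = 2.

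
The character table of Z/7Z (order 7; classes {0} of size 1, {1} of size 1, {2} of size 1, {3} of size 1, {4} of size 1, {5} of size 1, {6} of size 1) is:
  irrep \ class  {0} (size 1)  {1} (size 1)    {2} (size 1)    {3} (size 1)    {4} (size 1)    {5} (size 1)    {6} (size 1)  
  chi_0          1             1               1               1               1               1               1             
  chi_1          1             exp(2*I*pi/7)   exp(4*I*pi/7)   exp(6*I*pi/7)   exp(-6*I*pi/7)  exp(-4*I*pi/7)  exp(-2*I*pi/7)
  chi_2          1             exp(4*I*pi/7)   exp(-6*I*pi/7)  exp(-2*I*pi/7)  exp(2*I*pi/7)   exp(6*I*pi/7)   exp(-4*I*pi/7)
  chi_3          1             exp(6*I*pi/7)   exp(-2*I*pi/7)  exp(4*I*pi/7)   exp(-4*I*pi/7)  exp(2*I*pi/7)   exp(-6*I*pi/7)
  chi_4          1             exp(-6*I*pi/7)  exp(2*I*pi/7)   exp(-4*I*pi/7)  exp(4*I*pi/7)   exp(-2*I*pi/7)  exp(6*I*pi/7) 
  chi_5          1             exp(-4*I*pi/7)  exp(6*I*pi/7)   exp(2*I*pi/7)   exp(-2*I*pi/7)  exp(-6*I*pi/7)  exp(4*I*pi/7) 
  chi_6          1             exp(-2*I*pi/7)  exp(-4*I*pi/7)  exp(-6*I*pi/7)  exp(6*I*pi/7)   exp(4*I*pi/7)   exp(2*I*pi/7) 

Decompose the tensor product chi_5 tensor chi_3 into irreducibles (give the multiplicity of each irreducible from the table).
chi_5 tensor chi_3 = chi_1 (all other irreducibles have multiplicity 0).

Explanation: The character of a tensor product is the pointwise product (chi_5 * chi_3)(C) = chi_5(C) * chi_3(C):
  {0}: (1)*(1), {1}: (exp(-4*I*pi/7))*(exp(6*I*pi/7)), {2}: (exp(6*I*pi/7))*(exp(-2*I*pi/7)), {3}: (exp(2*I*pi/7))*(exp(4*I*pi/7)), {4}: (exp(-2*I*pi/7))*(exp(-4*I*pi/7)), {5}: (exp(-6*I*pi/7))*(exp(2*I*pi/7)), {6}: (exp(4*I*pi/7))*(exp(-6*I*pi/7))
so (chi_5 * chi_3) takes values
  {0} -> 1, {1} -> exp(2*I*pi/7), {2} -> exp(4*I*pi/7), {3} -> exp(6*I*pi/7), {4} -> exp(-6*I*pi/7), {5} -> exp(-4*I*pi/7), {6} -> exp(-2*I*pi/7).
Now take the inner product of this character with each irreducible chi from the table, <chi_5*chi_3, chi> = (1/7) sum_C |C| (chi_5*chi_3)(C) conj(chi(C)):
  <chi_5*chi_3, chi_0> = (1/7)[1*(1)*conj(1) + 1*(exp(2*I*pi/7))*conj(1) + 1*(exp(4*I*pi/7))*conj(1) + 1*(exp(6*I*pi/7))*conj(1) + 1*(exp(-6*I*pi/7))*conj(1) + 1*(exp(-4*I*pi/7))*conj(1) + 1*(exp(-2*I*pi/7))*conj(1)]
      = (1/7)[(1) + (exp(2*I*pi/7)) + (exp(4*I*pi/7)) + (exp(6*I*pi/7)) + (exp(-6*I*pi/7)) + (exp(-4*I*pi/7)) + (exp(-2*I*pi/7))] = 0/7 = 0
  <chi_5*chi_3, chi_1> = (1/7)[1*(1)*conj(1) + 1*(exp(2*I*pi/7))*conj(exp(2*I*pi/7)) + 1*(exp(4*I*pi/7))*conj(exp(4*I*pi/7)) + 1*(exp(6*I*pi/7))*conj(exp(6*I*pi/7)) + 1*(exp(-6*I*pi/7))*conj(exp(-6*I*pi/7)) + 1*(exp(-4*I*pi/7))*conj(exp(-4*I*pi/7)) + 1*(exp(-2*I*pi/7))*conj(exp(-2*I*pi/7))]
      = (1/7)[(1) + (1) + (1) + (1) + (1) + (1) + (1)] = 7/7 = 1
  <chi_5*chi_3, chi_2> = (1/7)[1*(1)*conj(1) + 1*(exp(2*I*pi/7))*conj(exp(4*I*pi/7)) + 1*(exp(4*I*pi/7))*conj(exp(-6*I*pi/7)) + 1*(exp(6*I*pi/7))*conj(exp(-2*I*pi/7)) + 1*(exp(-6*I*pi/7))*conj(exp(2*I*pi/7)) + 1*(exp(-4*I*pi/7))*conj(exp(6*I*pi/7)) + 1*(exp(-2*I*pi/7))*conj(exp(-4*I*pi/7))]
      = (1/7)[(1) + (exp(-2*I*pi/7)) + (exp(-4*I*pi/7)) + (exp(-6*I*pi/7)) + (exp(6*I*pi/7)) + (exp(4*I*pi/7)) + (exp(2*I*pi/7))] = 0/7 = 0
  <chi_5*chi_3, chi_3> = (1/7)[1*(1)*conj(1) + 1*(exp(2*I*pi/7))*conj(exp(6*I*pi/7)) + 1*(exp(4*I*pi/7))*conj(exp(-2*I*pi/7)) + 1*(exp(6*I*pi/7))*conj(exp(4*I*pi/7)) + 1*(exp(-6*I*pi/7))*conj(exp(-4*I*pi/7)) + 1*(exp(-4*I*pi/7))*conj(exp(2*I*pi/7)) + 1*(exp(-2*I*pi/7))*conj(exp(-6*I*pi/7))]
      = (1/7)[(1) + (exp(-4*I*pi/7)) + (exp(6*I*pi/7)) + (exp(2*I*pi/7)) + (exp(-2*I*pi/7)) + (exp(-6*I*pi/7)) + (exp(4*I*pi/7))] = 0/7 = 0
  <chi_5*chi_3, chi_4> = (1/7)[1*(1)*conj(1) + 1*(exp(2*I*pi/7))*conj(exp(-6*I*pi/7)) + 1*(exp(4*I*pi/7))*conj(exp(2*I*pi/7)) + 1*(exp(6*I*pi/7))*conj(exp(-4*I*pi/7)) + 1*(exp(-6*I*pi/7))*conj(exp(4*I*pi/7)) + 1*(exp(-4*I*pi/7))*conj(exp(-2*I*pi/7)) + 1*(exp(-2*I*pi/7))*conj(exp(6*I*pi/7))]
      = (1/7)[(1) + (exp(-6*I*pi/7)) + (exp(2*I*pi/7)) + (exp(-4*I*pi/7)) + (exp(4*I*pi/7)) + (exp(-2*I*pi/7)) + (exp(6*I*pi/7))] = 0/7 = 0
  <chi_5*chi_3, chi_5> = (1/7)[1*(1)*conj(1) + 1*(exp(2*I*pi/7))*conj(exp(-4*I*pi/7)) + 1*(exp(4*I*pi/7))*conj(exp(6*I*pi/7)) + 1*(exp(6*I*pi/7))*conj(exp(2*I*pi/7)) + 1*(exp(-6*I*pi/7))*conj(exp(-2*I*pi/7)) + 1*(exp(-4*I*pi/7))*conj(exp(-6*I*pi/7)) + 1*(exp(-2*I*pi/7))*conj(exp(4*I*pi/7))]
      = (1/7)[(1) + (exp(6*I*pi/7)) + (exp(-2*I*pi/7)) + (exp(4*I*pi/7)) + (exp(-4*I*pi/7)) + (exp(2*I*pi/7)) + (exp(-6*I*pi/7))] = 0/7 = 0
  <chi_5*chi_3, chi_6> = (1/7)[1*(1)*conj(1) + 1*(exp(2*I*pi/7))*conj(exp(-2*I*pi/7)) + 1*(exp(4*I*pi/7))*conj(exp(-4*I*pi/7)) + 1*(exp(6*I*pi/7))*conj(exp(-6*I*pi/7)) + 1*(exp(-6*I*pi/7))*conj(exp(6*I*pi/7)) + 1*(exp(-4*I*pi/7))*conj(exp(4*I*pi/7)) + 1*(exp(-2*I*pi/7))*conj(exp(2*I*pi/7))]
      = (1/7)[(1) + (exp(4*I*pi/7)) + (exp(-6*I*pi/7)) + (exp(-2*I*pi/7)) + (exp(2*I*pi/7)) + (exp(6*I*pi/7)) + (exp(-4*I*pi/7))] = 0/7 = 0
(Exp terms are combined using exp(i*s)*conj(exp(i*t)) = exp(i*(s-t)), and sums of them are collapsed using the identity that for every m > 1 the m distinct m-th roots of unity sum to 0, e.g. 1 + exp(2*I*pi/3) + exp(-2*I*pi/3) = 0.)
Hence the multiplicities are chi_1: 1. Dimension check: dim(chi_5)*dim(chi_3) = 1*1 = 1 and sum (mult * dim) = 1*1 = 1.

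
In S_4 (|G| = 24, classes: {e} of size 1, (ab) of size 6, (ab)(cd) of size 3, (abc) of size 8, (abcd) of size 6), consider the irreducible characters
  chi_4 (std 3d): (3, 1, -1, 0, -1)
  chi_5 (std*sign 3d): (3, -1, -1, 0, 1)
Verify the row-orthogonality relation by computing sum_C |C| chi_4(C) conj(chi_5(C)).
Sum = 0; so <chi_4, chi_5> = 0 (distinct irreducibles are orthogonal).

Details: Compute term by term over conjugacy classes (|C| * chi_4(C) * conj(chi_5(C))):
  1*(3)*conj(3) + 6*(1)*conj(-1) + 3*(-1)*conj(-1) + 8*(0)*conj(0) + 6*(-1)*conj(1)
  = (9) + (-6) + (3) + (0) + (-6)
  = 0.
Dividing by |G| = 24 gives 0/24 = 0, matching the row-orthogonality relation <chi_4, chi_5> = [chi_4 = chi_5].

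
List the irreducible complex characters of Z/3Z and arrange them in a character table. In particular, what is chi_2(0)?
Character table of Z/3Z (irreps indexed chi_0,...,chi_2 with chi_k(m) = zeta_3^(k*m), zeta_3 = exp(2*pi*i/3)):
  irrep \ class  {0} (size 1)  {1} (size 1)    {2} (size 1)  
  chi_0          1             1               1             
  chi_1          1             exp(2*I*pi/3)   exp(-2*I*pi/3)
  chi_2          1             exp(-2*I*pi/3)  exp(2*I*pi/3) 

Spot check: chi_2(0) = zeta_3^(2*0) = zeta_3^0 = 1.

Justification: Z/3Z is abelian, so all 3 irreducible complex representations are 1-dimensional. They are given by chi_k(m) = zeta_3^(k*m) for k = 0,...,2. Row orthogonality: sum_m chi_k(m) conj(chi_l(m)) = 3 * [k = l].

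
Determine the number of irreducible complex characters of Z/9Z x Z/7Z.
63

Reasoning: The number of irreducible complex representations of a finite group equals its number of conjugacy classes. Z/9Z x Z/7Z is abelian of order 63, so every element is its own conjugacy class: 63 classes, so Z/9Z x Z/7Z (order 63) has exactly 63 irreducible complex representations.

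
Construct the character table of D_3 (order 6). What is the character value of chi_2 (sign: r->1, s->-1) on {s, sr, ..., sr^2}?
Conjugacy classes: {e} of size 1, {r^1, r^2} of size 2, {s, sr, ..., sr^2} of size 3.
Character table:
  irrep \ class              {e} (size 1)  {r^1, r^2} (size 2)  {s, sr, ..., sr^2} (size 3)
  chi_1 (triv)               1             1                    1                          
  chi_2 (sign: r->1, s->-1)  1             1                    -1                         
  chi_3 (2d, j=1)            2             -1                   0                          

Spot check: chi_2 (sign: r->1, s->-1) on {s, sr, ..., sr^2} = -1.

Details: D_3 has order 2*3 = 6 with 3 conjugacy classes, hence 3 irreducibles. Sum of squared dims 1 + 1 + 4 = 6 = |G|. Linear characters come from the abelianisation; the 2-dimensional irreps have character r^k -> 2*cos(2*pi*j*k/3), reflections -> 0.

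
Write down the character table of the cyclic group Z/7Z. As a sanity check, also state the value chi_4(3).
Character table of Z/7Z (irreps indexed chi_0,...,chi_6 with chi_k(m) = zeta_7^(k*m), zeta_7 = exp(2*pi*i/7)):
  irrep \ class  {0} (size 1)  {1} (size 1)    {2} (size 1)    {3} (size 1)    {4} (size 1)    {5} (size 1)    {6} (size 1)  
  chi_0          1             1               1               1               1               1               1             
  chi_1          1             exp(2*I*pi/7)   exp(4*I*pi/7)   exp(6*I*pi/7)   exp(-6*I*pi/7)  exp(-4*I*pi/7)  exp(-2*I*pi/7)
  chi_2          1             exp(4*I*pi/7)   exp(-6*I*pi/7)  exp(-2*I*pi/7)  exp(2*I*pi/7)   exp(6*I*pi/7)   exp(-4*I*pi/7)
  chi_3          1             exp(6*I*pi/7)   exp(-2*I*pi/7)  exp(4*I*pi/7)   exp(-4*I*pi/7)  exp(2*I*pi/7)   exp(-6*I*pi/7)
  chi_4          1             exp(-6*I*pi/7)  exp(2*I*pi/7)   exp(-4*I*pi/7)  exp(4*I*pi/7)   exp(-2*I*pi/7)  exp(6*I*pi/7) 
  chi_5          1             exp(-4*I*pi/7)  exp(6*I*pi/7)   exp(2*I*pi/7)   exp(-2*I*pi/7)  exp(-6*I*pi/7)  exp(4*I*pi/7) 
  chi_6          1             exp(-2*I*pi/7)  exp(-4*I*pi/7)  exp(-6*I*pi/7)  exp(6*I*pi/7)   exp(4*I*pi/7)   exp(2*I*pi/7) 

Spot check: chi_4(3) = zeta_7^(4*3) = zeta_7^12 = exp(-4*I*pi/7).

Derivation: Z/7Z is abelian, so all 7 irreducible complex representations are 1-dimensional. They are given by chi_k(m) = zeta_7^(k*m) for k = 0,...,6. Row orthogonality: sum_m chi_k(m) conj(chi_l(m)) = 7 * [k = l].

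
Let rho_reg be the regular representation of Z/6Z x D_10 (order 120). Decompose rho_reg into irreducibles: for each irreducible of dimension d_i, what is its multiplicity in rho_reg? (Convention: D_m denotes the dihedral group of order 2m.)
Each irreducible V_i of dimension d_i appears with multiplicity d_i, i.e. rho_reg = (direct sum over all irreducibles V_i) d_i V_i. The irreducible dimensions for Z/6Z x D_10 are 1, 1, 1, 1, 1, 1, 1, 1, 1, 1, 1, 1, 1, 1, 1, 1, 1, 1, 1, 1, 1, 1, 1, 1, 2, 2, 2, 2, 2, 2, 2, 2, 2, 2, 2, 2, 2, 2, 2, 2, 2, 2, 2, 2, 2, 2, 2, 2: 24 irreducibles of dimension 1, each with multiplicity 1; 24 irreducibles of dimension 2, each with multiplicity 2. Total dimension 24*1*1 + 24*2*2 = 120 = |G|.

Solution. General theorem: in the regular representation of a finite group G, each irreducible appears with multiplicity equal to its dimension. Check: dim(rho_reg) = sum d_i^2 = 1 + 1 + 1 + 1 + 1 + 1 + 1 + 1 + 1 + 1 + 1 + 1 + 1 + 1 + 1 + 1 + 1 + 1 + 1 + 1 + 1 + 1 + 1 + 1 + 4 + 4 + 4 + 4 + 4 + 4 + 4 + 4 + 4 + 4 + 4 + 4 + 4 + 4 + 4 + 4 + 4 + 4 + 4 + 4 + 4 + 4 + 4 + 4 = 120 = |G|.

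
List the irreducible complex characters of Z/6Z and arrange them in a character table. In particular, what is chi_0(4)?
Character table of Z/6Z (irreps indexed chi_0,...,chi_5 with chi_k(m) = zeta_6^(k*m), zeta_6 = exp(2*pi*i/6)):
  irrep \ class  {0} (size 1)  {1} (size 1)    {2} (size 1)    {3} (size 1)  {4} (size 1)    {5} (size 1)  
  chi_0          1             1               1               1             1               1             
  chi_1          1             exp(I*pi/3)     exp(2*I*pi/3)   -1            exp(-2*I*pi/3)  exp(-I*pi/3)  
  chi_2          1             exp(2*I*pi/3)   exp(-2*I*pi/3)  1             exp(2*I*pi/3)   exp(-2*I*pi/3)
  chi_3          1             -1              1               -1            1               -1            
  chi_4          1             exp(-2*I*pi/3)  exp(2*I*pi/3)   1             exp(-2*I*pi/3)  exp(2*I*pi/3) 
  chi_5          1             exp(-I*pi/3)    exp(-2*I*pi/3)  -1            exp(2*I*pi/3)   exp(I*pi/3)   

Spot check: chi_0(4) = zeta_6^(0*4) = zeta_6^0 = 1.

Why: Z/6Z is abelian, so all 6 irreducible complex representations are 1-dimensional. They are given by chi_k(m) = zeta_6^(k*m) for k = 0,...,5. Row orthogonality: sum_m chi_k(m) conj(chi_l(m)) = 6 * [k = l].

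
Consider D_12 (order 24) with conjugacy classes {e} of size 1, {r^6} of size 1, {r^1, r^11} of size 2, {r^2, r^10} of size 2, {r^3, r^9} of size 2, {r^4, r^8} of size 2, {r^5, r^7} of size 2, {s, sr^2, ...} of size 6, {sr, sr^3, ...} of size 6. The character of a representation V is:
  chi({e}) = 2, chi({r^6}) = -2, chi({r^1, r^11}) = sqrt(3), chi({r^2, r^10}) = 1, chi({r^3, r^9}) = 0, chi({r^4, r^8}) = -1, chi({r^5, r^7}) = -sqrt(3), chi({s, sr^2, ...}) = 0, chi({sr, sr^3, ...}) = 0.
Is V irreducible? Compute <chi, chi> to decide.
Irreducible: <chi, chi> = 1.

Argument: <chi, chi> = (1/|G|) sum_C |C| * |chi(C)|^2 = (1/24)[1*|2|^2 + 1*|-2|^2 + 2*|sqrt(3)|^2 + 2*|1|^2 + 2*|0|^2 + 2*|-1|^2 + 2*|-sqrt(3)|^2 + 6*|0|^2 + 6*|0|^2]
  = (1/24)[(4) + (4) + (6) + (2) + (0) + (2) + (6) + (0) + (0)] = 24/24 = 1.
A character is irreducible iff <chi, chi> = 1, so this representation is irreducible.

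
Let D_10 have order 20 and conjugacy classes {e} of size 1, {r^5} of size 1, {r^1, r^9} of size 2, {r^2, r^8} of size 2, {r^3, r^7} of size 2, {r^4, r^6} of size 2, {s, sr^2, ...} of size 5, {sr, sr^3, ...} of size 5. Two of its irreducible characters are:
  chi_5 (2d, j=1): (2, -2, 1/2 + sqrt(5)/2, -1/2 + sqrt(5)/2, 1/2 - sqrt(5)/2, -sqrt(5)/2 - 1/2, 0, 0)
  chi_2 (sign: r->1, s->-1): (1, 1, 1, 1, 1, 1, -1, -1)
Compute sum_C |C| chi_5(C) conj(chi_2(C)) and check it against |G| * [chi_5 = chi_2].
Sum = 0; so <chi_5, chi_2> = 0 (distinct irreducibles are orthogonal).

Working: Compute term by term over conjugacy classes (|C| * chi_5(C) * conj(chi_2(C))):
  1*(2)*conj(1) + 1*(-2)*conj(1) + 2*(1/2 + sqrt(5)/2)*conj(1) + 2*(-1/2 + sqrt(5)/2)*conj(1) + 2*(1/2 - sqrt(5)/2)*conj(1) + 2*(-sqrt(5)/2 - 1/2)*conj(1) + 5*(0)*conj(-1) + 5*(0)*conj(-1)
  = (2) + (-2) + (1 + sqrt(5)) + (-1 + sqrt(5)) + (1 - sqrt(5)) + (-sqrt(5) - 1) + (0) + (0)
  = 0.
Dividing by |G| = 20 gives 0/20 = 0, matching the row-orthogonality relation <chi_5, chi_2> = [chi_5 = chi_2].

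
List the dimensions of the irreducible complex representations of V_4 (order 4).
Dimensions: 1, 1, 1, 1

There are 4 irreducibles (= number of conjugacy classes). Their dimensions d_i satisfy sum d_i^2 = |G| = 4: 1 + 1 + 1 + 1 = 4.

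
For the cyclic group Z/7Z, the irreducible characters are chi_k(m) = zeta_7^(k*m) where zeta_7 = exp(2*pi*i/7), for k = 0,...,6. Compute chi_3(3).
chi_3(3) = zeta_7^9 = exp(4*I*pi/7)

Explanation: chi_3(3) = zeta_7^(3*3) = zeta_7^9. Since zeta_7^7 = 1, this equals zeta_7^2 = exp(2*pi*i*2/7) = exp(4*I*pi/7).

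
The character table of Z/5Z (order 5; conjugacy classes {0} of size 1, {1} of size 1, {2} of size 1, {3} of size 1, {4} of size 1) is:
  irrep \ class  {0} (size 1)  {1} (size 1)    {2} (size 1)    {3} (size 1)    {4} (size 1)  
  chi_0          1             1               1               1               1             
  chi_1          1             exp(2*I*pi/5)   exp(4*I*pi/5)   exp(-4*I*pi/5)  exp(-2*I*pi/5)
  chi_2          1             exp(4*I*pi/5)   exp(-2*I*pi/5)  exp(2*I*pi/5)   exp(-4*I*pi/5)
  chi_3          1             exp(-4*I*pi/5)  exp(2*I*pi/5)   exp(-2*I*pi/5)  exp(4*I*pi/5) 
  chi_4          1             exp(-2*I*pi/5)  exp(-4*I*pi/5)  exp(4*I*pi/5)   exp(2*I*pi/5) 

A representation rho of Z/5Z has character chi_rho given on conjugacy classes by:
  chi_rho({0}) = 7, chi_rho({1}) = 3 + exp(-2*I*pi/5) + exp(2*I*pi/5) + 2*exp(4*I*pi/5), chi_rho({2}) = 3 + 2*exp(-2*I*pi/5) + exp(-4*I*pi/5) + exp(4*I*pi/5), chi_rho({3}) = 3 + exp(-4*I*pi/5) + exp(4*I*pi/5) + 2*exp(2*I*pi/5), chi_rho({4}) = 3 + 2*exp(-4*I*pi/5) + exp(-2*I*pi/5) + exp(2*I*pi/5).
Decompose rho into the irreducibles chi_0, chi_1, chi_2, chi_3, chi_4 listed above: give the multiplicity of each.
Multiplicities: chi_0: 3, chi_1: 1, chi_2: 2, chi_3: 0, chi_4: 1.

Proof sketch: Use <chi_rho, chi> = (1/|G|) sum_C |C| * chi_rho(C) * conj(chi(C)) with |G| = 5 for each irreducible chi in the table:
  <chi_rho, chi_0> = (1/5)[1*(7)*conj(1) + 1*(3 + exp(-2*I*pi/5) + exp(2*I*pi/5) + 2*exp(4*I*pi/5))*conj(1) + 1*(3 + 2*exp(-2*I*pi/5) + exp(-4*I*pi/5) + exp(4*I*pi/5))*conj(1) + 1*(3 + exp(-4*I*pi/5) + exp(4*I*pi/5) + 2*exp(2*I*pi/5))*conj(1) + 1*(3 + 2*exp(-4*I*pi/5) + exp(-2*I*pi/5) + exp(2*I*pi/5))*conj(1)]
      = (1/5)[(7) + (3 + exp(-2*I*pi/5) + exp(2*I*pi/5) + 2*exp(4*I*pi/5)) + (3 + 2*exp(-2*I*pi/5) + exp(-4*I*pi/5) + exp(4*I*pi/5)) + (3 + exp(-4*I*pi/5) + exp(4*I*pi/5) + 2*exp(2*I*pi/5)) + (3 + 2*exp(-4*I*pi/5) + exp(-2*I*pi/5) + exp(2*I*pi/5))] = 15/5 = 3
  <chi_rho, chi_1> = (1/5)[1*(7)*conj(1) + 1*(3 + exp(-2*I*pi/5) + exp(2*I*pi/5) + 2*exp(4*I*pi/5))*conj(exp(2*I*pi/5)) + 1*(3 + 2*exp(-2*I*pi/5) + exp(-4*I*pi/5) + exp(4*I*pi/5))*conj(exp(4*I*pi/5)) + 1*(3 + exp(-4*I*pi/5) + exp(4*I*pi/5) + 2*exp(2*I*pi/5))*conj(exp(-4*I*pi/5)) + 1*(3 + 2*exp(-4*I*pi/5) + exp(-2*I*pi/5) + exp(2*I*pi/5))*conj(exp(-2*I*pi/5))]
      = (1/5)[(7) + (1 + 3*exp(-2*I*pi/5) + exp(-4*I*pi/5) + 2*exp(2*I*pi/5)) + (1 + 3*exp(-4*I*pi/5) + exp(2*I*pi/5) + 2*exp(4*I*pi/5)) + (1 + 2*exp(-4*I*pi/5) + exp(-2*I*pi/5) + 3*exp(4*I*pi/5)) + (1 + 2*exp(-2*I*pi/5) + exp(4*I*pi/5) + 3*exp(2*I*pi/5))] = 5/5 = 1
  <chi_rho, chi_2> = (1/5)[1*(7)*conj(1) + 1*(3 + exp(-2*I*pi/5) + exp(2*I*pi/5) + 2*exp(4*I*pi/5))*conj(exp(4*I*pi/5)) + 1*(3 + 2*exp(-2*I*pi/5) + exp(-4*I*pi/5) + exp(4*I*pi/5))*conj(exp(-2*I*pi/5)) + 1*(3 + exp(-4*I*pi/5) + exp(4*I*pi/5) + 2*exp(2*I*pi/5))*conj(exp(2*I*pi/5)) + 1*(3 + 2*exp(-4*I*pi/5) + exp(-2*I*pi/5) + exp(2*I*pi/5))*conj(exp(-4*I*pi/5))]
      = (1/5)[(7) + (2 + 3*exp(-4*I*pi/5) + exp(-2*I*pi/5) + exp(4*I*pi/5)) + (2 + exp(-2*I*pi/5) + exp(-4*I*pi/5) + 3*exp(2*I*pi/5)) + (2 + 3*exp(-2*I*pi/5) + exp(4*I*pi/5) + exp(2*I*pi/5)) + (2 + exp(-4*I*pi/5) + exp(2*I*pi/5) + 3*exp(4*I*pi/5))] = 10/5 = 2
  <chi_rho, chi_3> = (1/5)[1*(7)*conj(1) + 1*(3 + exp(-2*I*pi/5) + exp(2*I*pi/5) + 2*exp(4*I*pi/5))*conj(exp(-4*I*pi/5)) + 1*(3 + 2*exp(-2*I*pi/5) + exp(-4*I*pi/5) + exp(4*I*pi/5))*conj(exp(2*I*pi/5)) + 1*(3 + exp(-4*I*pi/5) + exp(4*I*pi/5) + 2*exp(2*I*pi/5))*conj(exp(-2*I*pi/5)) + 1*(3 + 2*exp(-4*I*pi/5) + exp(-2*I*pi/5) + exp(2*I*pi/5))*conj(exp(4*I*pi/5))]
      = (1/5)[(7) + (2*exp(-2*I*pi/5) + exp(-4*I*pi/5) + exp(2*I*pi/5) + 3*exp(4*I*pi/5)) + (3*exp(-2*I*pi/5) + 2*exp(-4*I*pi/5) + exp(4*I*pi/5) + exp(2*I*pi/5)) + (exp(-2*I*pi/5) + exp(-4*I*pi/5) + 2*exp(4*I*pi/5) + 3*exp(2*I*pi/5)) + (3*exp(-4*I*pi/5) + exp(-2*I*pi/5) + exp(4*I*pi/5) + 2*exp(2*I*pi/5))] = 0/5 = 0
  <chi_rho, chi_4> = (1/5)[1*(7)*conj(1) + 1*(3 + exp(-2*I*pi/5) + exp(2*I*pi/5) + 2*exp(4*I*pi/5))*conj(exp(-2*I*pi/5)) + 1*(3 + 2*exp(-2*I*pi/5) + exp(-4*I*pi/5) + exp(4*I*pi/5))*conj(exp(-4*I*pi/5)) + 1*(3 + exp(-4*I*pi/5) + exp(4*I*pi/5) + 2*exp(2*I*pi/5))*conj(exp(4*I*pi/5)) + 1*(3 + 2*exp(-4*I*pi/5) + exp(-2*I*pi/5) + exp(2*I*pi/5))*conj(exp(2*I*pi/5))]
      = (1/5)[(7) + (1 + 2*exp(-4*I*pi/5) + exp(4*I*pi/5) + 3*exp(2*I*pi/5)) + (1 + exp(-2*I*pi/5) + 3*exp(4*I*pi/5) + 2*exp(2*I*pi/5)) + (1 + 2*exp(-2*I*pi/5) + 3*exp(-4*I*pi/5) + exp(2*I*pi/5)) + (1 + 3*exp(-2*I*pi/5) + exp(-4*I*pi/5) + 2*exp(4*I*pi/5))] = 5/5 = 1
(Exp terms are combined using exp(i*s)*conj(exp(i*t)) = exp(i*(s-t)), and sums of them are collapsed using the identity that for every m > 1 the m distinct m-th roots of unity sum to 0, e.g. 1 + exp(2*I*pi/3) + exp(-2*I*pi/3) = 0.)
Dimension check: dim(rho) = sum (mult * dim) = 3*1 + 1*1 + 2*1 + 0*1 + 1*1 = 7 = chi_rho(e) = 7.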